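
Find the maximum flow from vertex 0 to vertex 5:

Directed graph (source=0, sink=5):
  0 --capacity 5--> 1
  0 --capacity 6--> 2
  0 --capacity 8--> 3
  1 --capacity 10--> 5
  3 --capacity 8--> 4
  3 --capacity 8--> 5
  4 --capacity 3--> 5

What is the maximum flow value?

Computing max flow:
  Flow on (0->1): 5/5
  Flow on (0->3): 8/8
  Flow on (1->5): 5/10
  Flow on (3->5): 8/8
Maximum flow = 13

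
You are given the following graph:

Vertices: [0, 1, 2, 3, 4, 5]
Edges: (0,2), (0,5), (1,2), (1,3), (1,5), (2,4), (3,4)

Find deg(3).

Vertex 3 has neighbors [1, 4], so deg(3) = 2.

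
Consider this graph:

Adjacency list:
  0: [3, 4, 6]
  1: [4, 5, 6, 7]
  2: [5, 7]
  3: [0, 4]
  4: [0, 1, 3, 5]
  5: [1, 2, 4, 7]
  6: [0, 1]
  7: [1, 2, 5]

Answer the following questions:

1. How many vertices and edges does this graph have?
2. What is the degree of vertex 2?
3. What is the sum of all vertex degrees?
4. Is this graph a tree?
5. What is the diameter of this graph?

Count: 8 vertices, 12 edges.
Vertex 2 has neighbors [5, 7], degree = 2.
Handshaking lemma: 2 * 12 = 24.
A tree on 8 vertices has 7 edges. This graph has 12 edges (5 extra). Not a tree.
Diameter (longest shortest path) = 3.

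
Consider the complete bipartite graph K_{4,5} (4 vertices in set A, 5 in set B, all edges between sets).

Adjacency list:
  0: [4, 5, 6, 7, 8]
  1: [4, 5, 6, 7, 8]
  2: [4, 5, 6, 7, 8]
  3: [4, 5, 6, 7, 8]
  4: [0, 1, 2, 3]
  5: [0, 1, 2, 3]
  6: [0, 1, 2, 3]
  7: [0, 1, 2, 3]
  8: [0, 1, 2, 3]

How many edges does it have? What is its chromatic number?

K_{4,5} has 4 * 5 = 20 edges.
Bipartite graphs have chromatic number 2 (color each partition differently).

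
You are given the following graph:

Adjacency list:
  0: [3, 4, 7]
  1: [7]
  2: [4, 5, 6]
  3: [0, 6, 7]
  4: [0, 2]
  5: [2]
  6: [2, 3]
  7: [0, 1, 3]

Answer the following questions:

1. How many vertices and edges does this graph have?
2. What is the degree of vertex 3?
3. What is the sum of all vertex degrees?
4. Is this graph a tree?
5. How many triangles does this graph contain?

Count: 8 vertices, 9 edges.
Vertex 3 has neighbors [0, 6, 7], degree = 3.
Handshaking lemma: 2 * 9 = 18.
A tree on 8 vertices has 7 edges. This graph has 9 edges (2 extra). Not a tree.
Number of triangles = 1.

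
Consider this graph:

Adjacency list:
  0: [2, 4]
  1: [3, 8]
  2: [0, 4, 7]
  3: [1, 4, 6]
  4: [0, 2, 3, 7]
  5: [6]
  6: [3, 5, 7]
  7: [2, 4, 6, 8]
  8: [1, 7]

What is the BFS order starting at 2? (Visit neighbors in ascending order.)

BFS from vertex 2 (neighbors processed in ascending order):
Visit order: 2, 0, 4, 7, 3, 6, 8, 1, 5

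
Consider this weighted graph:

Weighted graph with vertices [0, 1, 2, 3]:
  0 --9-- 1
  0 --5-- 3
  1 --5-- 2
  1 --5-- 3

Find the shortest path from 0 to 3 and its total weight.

Using Dijkstra's algorithm from vertex 0:
Shortest path: 0 -> 3
Total weight: 5 = 5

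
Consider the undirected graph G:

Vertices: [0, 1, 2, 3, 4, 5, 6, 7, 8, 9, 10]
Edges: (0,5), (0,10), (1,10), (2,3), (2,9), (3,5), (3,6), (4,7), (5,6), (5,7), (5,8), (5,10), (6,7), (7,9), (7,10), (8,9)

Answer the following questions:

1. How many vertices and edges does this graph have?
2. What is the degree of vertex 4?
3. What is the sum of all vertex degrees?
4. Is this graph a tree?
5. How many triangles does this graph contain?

Count: 11 vertices, 16 edges.
Vertex 4 has neighbors [7], degree = 1.
Handshaking lemma: 2 * 16 = 32.
A tree on 11 vertices has 10 edges. This graph has 16 edges (6 extra). Not a tree.
Number of triangles = 4.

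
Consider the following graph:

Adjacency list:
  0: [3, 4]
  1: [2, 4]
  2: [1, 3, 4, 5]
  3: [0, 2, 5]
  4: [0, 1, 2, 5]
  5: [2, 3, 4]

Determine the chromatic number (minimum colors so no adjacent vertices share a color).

The graph has a maximum clique of size 3 (lower bound on chromatic number).
A valid 3-coloring: {0: 0, 1: 2, 2: 0, 3: 1, 4: 1, 5: 2}.
Chromatic number = 3.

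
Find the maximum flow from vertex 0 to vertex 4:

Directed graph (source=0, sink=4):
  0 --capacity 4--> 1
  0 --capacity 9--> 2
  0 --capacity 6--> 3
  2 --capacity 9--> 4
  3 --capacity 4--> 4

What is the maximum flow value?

Computing max flow:
  Flow on (0->2): 9/9
  Flow on (0->3): 4/6
  Flow on (2->4): 9/9
  Flow on (3->4): 4/4
Maximum flow = 13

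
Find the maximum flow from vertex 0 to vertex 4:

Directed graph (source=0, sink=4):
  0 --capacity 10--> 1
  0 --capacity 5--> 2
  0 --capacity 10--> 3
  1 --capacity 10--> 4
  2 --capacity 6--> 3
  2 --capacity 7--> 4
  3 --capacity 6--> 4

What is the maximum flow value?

Computing max flow:
  Flow on (0->1): 10/10
  Flow on (0->2): 5/5
  Flow on (0->3): 6/10
  Flow on (1->4): 10/10
  Flow on (2->4): 5/7
  Flow on (3->4): 6/6
Maximum flow = 21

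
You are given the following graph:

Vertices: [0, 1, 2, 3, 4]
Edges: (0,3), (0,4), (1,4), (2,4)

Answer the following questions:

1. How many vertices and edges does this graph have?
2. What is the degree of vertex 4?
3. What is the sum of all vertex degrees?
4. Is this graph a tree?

Count: 5 vertices, 4 edges.
Vertex 4 has neighbors [0, 1, 2], degree = 3.
Handshaking lemma: 2 * 4 = 8.
A graph is a tree iff it is connected and has exactly n-1 edges. This graph is connected (all 5 vertices in one component) and has 5-1 = 4 edges. It is a tree.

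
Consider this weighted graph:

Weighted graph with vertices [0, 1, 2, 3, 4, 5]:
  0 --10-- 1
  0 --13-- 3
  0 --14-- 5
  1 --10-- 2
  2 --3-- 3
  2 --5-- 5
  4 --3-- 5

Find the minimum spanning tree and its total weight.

Applying Kruskal's algorithm (sort edges by weight, add if no cycle):
  Add (2,3) w=3
  Add (4,5) w=3
  Add (2,5) w=5
  Add (0,1) w=10
  Add (1,2) w=10
  Skip (0,3) w=13 (creates cycle)
  Skip (0,5) w=14 (creates cycle)
MST weight = 31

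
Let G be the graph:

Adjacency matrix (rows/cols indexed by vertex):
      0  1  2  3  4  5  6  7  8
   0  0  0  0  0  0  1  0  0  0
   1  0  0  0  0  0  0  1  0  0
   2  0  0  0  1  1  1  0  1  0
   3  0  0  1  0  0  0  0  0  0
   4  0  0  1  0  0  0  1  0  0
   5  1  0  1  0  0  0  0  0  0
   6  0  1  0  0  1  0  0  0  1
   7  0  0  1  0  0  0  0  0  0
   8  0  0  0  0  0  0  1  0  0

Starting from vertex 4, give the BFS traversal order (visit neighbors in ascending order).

BFS from vertex 4 (neighbors processed in ascending order):
Visit order: 4, 2, 6, 3, 5, 7, 1, 8, 0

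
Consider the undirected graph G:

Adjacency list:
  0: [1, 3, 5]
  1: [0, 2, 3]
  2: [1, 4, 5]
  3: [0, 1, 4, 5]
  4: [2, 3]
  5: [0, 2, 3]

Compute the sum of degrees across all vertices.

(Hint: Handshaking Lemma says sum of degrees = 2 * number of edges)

Count edges: 9 edges.
By Handshaking Lemma: sum of degrees = 2 * 9 = 18.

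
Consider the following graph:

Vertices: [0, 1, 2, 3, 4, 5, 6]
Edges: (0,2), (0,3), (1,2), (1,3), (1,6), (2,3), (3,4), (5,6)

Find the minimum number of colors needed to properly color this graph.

The graph has a maximum clique of size 3 (lower bound on chromatic number).
A valid 3-coloring: {0: 1, 1: 1, 2: 2, 3: 0, 4: 1, 5: 1, 6: 0}.
Chromatic number = 3.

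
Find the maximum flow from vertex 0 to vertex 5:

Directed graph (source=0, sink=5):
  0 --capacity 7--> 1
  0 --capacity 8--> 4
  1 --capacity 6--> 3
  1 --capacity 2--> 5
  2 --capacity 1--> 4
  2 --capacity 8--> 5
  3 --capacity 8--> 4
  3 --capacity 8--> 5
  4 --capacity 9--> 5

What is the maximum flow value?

Computing max flow:
  Flow on (0->1): 7/7
  Flow on (0->4): 8/8
  Flow on (1->3): 5/6
  Flow on (1->5): 2/2
  Flow on (3->5): 5/8
  Flow on (4->5): 8/9
Maximum flow = 15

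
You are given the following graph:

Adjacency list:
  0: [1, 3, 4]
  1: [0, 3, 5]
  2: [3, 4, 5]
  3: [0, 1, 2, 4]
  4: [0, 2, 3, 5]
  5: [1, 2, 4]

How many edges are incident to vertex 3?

Vertex 3 has neighbors [0, 1, 2, 4], so deg(3) = 4.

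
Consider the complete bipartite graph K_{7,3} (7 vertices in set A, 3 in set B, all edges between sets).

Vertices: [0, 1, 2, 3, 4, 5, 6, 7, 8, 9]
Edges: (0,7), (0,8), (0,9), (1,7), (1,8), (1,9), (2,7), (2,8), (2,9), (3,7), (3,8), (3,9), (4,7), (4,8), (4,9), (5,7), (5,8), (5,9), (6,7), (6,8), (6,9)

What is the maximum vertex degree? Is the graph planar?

Set-A vertices have degree 3; set-B vertices have degree 7. Maximum degree = max(7,3) = 7.
K_{7,3} contains K_{3,3} as a subgraph (since both sides have >= 3 vertices); by Kuratowski's theorem it is not planar.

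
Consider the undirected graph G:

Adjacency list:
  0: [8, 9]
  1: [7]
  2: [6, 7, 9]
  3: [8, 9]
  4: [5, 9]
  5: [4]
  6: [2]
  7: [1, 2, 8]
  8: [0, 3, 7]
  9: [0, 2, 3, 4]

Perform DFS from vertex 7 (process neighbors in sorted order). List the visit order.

DFS from vertex 7 (neighbors processed in ascending order):
Visit order: 7, 1, 2, 6, 9, 0, 8, 3, 4, 5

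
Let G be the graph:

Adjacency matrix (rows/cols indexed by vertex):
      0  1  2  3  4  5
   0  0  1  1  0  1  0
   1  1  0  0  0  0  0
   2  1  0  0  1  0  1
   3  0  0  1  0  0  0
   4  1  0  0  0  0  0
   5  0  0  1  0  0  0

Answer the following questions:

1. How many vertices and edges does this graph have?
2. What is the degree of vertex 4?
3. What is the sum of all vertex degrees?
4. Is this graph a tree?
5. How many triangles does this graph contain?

Count: 6 vertices, 5 edges.
Vertex 4 has neighbors [0], degree = 1.
Handshaking lemma: 2 * 5 = 10.
A graph is a tree iff it is connected and has exactly n-1 edges. This graph is connected (all 6 vertices in one component) and has 6-1 = 5 edges. It is a tree.
Number of triangles = 0.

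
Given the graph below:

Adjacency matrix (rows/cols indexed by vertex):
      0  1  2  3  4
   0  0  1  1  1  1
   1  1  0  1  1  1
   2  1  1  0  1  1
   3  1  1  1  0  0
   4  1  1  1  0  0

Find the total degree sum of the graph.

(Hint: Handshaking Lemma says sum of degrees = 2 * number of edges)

Count edges: 9 edges.
By Handshaking Lemma: sum of degrees = 2 * 9 = 18.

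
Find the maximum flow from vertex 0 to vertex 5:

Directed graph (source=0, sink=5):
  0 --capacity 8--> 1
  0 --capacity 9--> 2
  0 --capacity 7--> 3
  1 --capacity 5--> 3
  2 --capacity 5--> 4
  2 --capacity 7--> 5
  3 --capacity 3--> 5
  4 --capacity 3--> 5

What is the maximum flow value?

Computing max flow:
  Flow on (0->1): 3/8
  Flow on (0->2): 9/9
  Flow on (1->3): 3/5
  Flow on (2->4): 2/5
  Flow on (2->5): 7/7
  Flow on (3->5): 3/3
  Flow on (4->5): 2/3
Maximum flow = 12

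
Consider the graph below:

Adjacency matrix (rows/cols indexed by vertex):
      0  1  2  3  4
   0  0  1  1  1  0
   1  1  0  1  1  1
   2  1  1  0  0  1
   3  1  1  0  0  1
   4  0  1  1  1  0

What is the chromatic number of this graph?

The graph has a maximum clique of size 3 (lower bound on chromatic number).
A valid 3-coloring: {0: 1, 1: 0, 2: 2, 3: 2, 4: 1}.
Chromatic number = 3.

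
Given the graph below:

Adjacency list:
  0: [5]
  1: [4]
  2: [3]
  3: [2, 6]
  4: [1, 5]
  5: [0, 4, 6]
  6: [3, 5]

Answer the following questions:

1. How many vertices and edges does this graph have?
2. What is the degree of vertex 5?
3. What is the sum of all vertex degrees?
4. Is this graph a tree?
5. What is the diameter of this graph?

Count: 7 vertices, 6 edges.
Vertex 5 has neighbors [0, 4, 6], degree = 3.
Handshaking lemma: 2 * 6 = 12.
A graph is a tree iff it is connected and has exactly n-1 edges. This graph is connected (all 7 vertices in one component) and has 7-1 = 6 edges. It is a tree.
Diameter (longest shortest path) = 5.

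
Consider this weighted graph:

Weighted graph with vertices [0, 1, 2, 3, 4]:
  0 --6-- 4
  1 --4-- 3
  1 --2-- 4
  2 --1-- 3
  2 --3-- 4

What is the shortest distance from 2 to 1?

Using Dijkstra's algorithm from vertex 2:
Shortest path: 2 -> 4 -> 1
Total weight: 3 + 2 = 5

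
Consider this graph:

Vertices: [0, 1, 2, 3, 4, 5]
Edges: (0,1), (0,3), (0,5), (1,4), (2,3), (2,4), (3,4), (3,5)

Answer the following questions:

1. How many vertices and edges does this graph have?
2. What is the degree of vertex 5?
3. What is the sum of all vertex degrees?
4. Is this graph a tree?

Count: 6 vertices, 8 edges.
Vertex 5 has neighbors [0, 3], degree = 2.
Handshaking lemma: 2 * 8 = 16.
A tree on 6 vertices has 5 edges. This graph has 8 edges (3 extra). Not a tree.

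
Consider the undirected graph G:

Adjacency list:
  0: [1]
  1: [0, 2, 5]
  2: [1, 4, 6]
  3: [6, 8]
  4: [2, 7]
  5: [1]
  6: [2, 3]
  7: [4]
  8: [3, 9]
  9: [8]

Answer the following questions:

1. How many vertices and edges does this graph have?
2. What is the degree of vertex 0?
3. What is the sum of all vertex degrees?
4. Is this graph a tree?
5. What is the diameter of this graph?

Count: 10 vertices, 9 edges.
Vertex 0 has neighbors [1], degree = 1.
Handshaking lemma: 2 * 9 = 18.
A graph is a tree iff it is connected and has exactly n-1 edges. This graph is connected (all 10 vertices in one component) and has 10-1 = 9 edges. It is a tree.
Diameter (longest shortest path) = 6.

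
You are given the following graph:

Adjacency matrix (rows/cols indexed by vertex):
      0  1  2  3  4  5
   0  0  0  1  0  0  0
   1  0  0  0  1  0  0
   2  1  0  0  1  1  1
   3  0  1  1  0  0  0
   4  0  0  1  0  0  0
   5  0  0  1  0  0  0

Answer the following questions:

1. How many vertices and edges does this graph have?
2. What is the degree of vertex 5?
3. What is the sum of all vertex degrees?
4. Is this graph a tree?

Count: 6 vertices, 5 edges.
Vertex 5 has neighbors [2], degree = 1.
Handshaking lemma: 2 * 5 = 10.
A graph is a tree iff it is connected and has exactly n-1 edges. This graph is connected (all 6 vertices in one component) and has 6-1 = 5 edges. It is a tree.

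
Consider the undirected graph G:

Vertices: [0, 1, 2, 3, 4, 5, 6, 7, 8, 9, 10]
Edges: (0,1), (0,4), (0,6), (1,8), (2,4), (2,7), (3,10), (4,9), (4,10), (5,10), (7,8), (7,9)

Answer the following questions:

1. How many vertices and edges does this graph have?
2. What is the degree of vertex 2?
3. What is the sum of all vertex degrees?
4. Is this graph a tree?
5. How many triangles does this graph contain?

Count: 11 vertices, 12 edges.
Vertex 2 has neighbors [4, 7], degree = 2.
Handshaking lemma: 2 * 12 = 24.
A tree on 11 vertices has 10 edges. This graph has 12 edges (2 extra). Not a tree.
Number of triangles = 0.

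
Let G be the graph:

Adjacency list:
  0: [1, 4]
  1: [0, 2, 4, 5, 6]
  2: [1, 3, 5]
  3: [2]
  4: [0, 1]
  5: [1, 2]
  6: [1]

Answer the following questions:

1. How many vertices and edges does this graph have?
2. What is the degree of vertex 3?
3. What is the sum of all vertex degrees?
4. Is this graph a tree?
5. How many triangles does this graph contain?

Count: 7 vertices, 8 edges.
Vertex 3 has neighbors [2], degree = 1.
Handshaking lemma: 2 * 8 = 16.
A tree on 7 vertices has 6 edges. This graph has 8 edges (2 extra). Not a tree.
Number of triangles = 2.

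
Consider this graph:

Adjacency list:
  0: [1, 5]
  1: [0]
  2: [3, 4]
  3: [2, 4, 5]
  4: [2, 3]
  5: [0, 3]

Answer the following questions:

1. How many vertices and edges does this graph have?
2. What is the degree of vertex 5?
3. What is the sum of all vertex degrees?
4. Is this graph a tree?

Count: 6 vertices, 6 edges.
Vertex 5 has neighbors [0, 3], degree = 2.
Handshaking lemma: 2 * 6 = 12.
A tree on 6 vertices has 5 edges. This graph has 6 edges (1 extra). Not a tree.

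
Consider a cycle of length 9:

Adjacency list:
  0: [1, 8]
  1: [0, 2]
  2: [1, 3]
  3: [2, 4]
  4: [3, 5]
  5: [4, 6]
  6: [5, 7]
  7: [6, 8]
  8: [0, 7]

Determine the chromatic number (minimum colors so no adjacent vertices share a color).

This is an odd cycle (C_9). Odd cycles are not bipartite (any 2-coloring forces two adjacent vertices to match), and 3 colors suffice.
Chromatic number = 3.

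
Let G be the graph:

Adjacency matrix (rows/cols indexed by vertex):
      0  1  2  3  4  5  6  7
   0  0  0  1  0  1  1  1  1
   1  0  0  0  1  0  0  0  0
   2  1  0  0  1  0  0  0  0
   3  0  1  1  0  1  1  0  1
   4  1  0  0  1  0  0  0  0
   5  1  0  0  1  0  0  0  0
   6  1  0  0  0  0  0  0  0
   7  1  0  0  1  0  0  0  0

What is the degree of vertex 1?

Vertex 1 has neighbors [3], so deg(1) = 1.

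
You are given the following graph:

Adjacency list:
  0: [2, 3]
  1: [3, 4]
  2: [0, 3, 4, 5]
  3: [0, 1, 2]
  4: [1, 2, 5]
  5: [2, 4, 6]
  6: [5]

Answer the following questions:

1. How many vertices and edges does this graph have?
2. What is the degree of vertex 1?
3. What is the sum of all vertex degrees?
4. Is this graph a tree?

Count: 7 vertices, 9 edges.
Vertex 1 has neighbors [3, 4], degree = 2.
Handshaking lemma: 2 * 9 = 18.
A tree on 7 vertices has 6 edges. This graph has 9 edges (3 extra). Not a tree.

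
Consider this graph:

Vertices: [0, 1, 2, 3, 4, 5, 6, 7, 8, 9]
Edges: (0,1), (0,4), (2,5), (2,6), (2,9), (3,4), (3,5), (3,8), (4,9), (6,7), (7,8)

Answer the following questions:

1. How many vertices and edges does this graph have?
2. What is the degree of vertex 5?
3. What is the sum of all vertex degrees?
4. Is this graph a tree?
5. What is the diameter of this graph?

Count: 10 vertices, 11 edges.
Vertex 5 has neighbors [2, 3], degree = 2.
Handshaking lemma: 2 * 11 = 22.
A tree on 10 vertices has 9 edges. This graph has 11 edges (2 extra). Not a tree.
Diameter (longest shortest path) = 5.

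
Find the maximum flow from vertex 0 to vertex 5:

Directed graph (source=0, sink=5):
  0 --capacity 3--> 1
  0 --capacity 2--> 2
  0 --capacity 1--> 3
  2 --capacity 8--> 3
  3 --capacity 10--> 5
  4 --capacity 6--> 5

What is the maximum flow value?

Computing max flow:
  Flow on (0->2): 2/2
  Flow on (0->3): 1/1
  Flow on (2->3): 2/8
  Flow on (3->5): 3/10
Maximum flow = 3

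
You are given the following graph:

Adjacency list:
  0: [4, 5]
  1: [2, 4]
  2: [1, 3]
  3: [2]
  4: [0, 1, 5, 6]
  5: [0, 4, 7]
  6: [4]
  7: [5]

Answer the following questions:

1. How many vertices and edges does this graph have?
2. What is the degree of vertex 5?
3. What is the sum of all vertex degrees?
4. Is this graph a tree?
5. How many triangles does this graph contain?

Count: 8 vertices, 8 edges.
Vertex 5 has neighbors [0, 4, 7], degree = 3.
Handshaking lemma: 2 * 8 = 16.
A tree on 8 vertices has 7 edges. This graph has 8 edges (1 extra). Not a tree.
Number of triangles = 1.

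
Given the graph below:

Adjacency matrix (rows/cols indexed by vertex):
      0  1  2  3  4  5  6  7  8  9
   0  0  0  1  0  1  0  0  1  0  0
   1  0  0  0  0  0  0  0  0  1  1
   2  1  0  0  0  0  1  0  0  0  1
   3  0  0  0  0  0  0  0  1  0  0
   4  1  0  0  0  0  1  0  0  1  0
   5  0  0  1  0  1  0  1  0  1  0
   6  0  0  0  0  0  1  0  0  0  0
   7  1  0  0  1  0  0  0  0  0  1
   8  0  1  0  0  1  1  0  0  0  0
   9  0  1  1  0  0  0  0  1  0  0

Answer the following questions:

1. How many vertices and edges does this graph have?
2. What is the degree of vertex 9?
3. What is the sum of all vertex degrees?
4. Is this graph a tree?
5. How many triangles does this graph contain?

Count: 10 vertices, 13 edges.
Vertex 9 has neighbors [1, 2, 7], degree = 3.
Handshaking lemma: 2 * 13 = 26.
A tree on 10 vertices has 9 edges. This graph has 13 edges (4 extra). Not a tree.
Number of triangles = 1.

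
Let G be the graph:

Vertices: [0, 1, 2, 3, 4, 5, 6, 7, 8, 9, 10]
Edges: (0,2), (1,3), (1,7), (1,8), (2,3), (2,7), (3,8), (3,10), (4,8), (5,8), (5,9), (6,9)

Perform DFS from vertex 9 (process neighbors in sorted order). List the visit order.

DFS from vertex 9 (neighbors processed in ascending order):
Visit order: 9, 5, 8, 1, 3, 2, 0, 7, 10, 4, 6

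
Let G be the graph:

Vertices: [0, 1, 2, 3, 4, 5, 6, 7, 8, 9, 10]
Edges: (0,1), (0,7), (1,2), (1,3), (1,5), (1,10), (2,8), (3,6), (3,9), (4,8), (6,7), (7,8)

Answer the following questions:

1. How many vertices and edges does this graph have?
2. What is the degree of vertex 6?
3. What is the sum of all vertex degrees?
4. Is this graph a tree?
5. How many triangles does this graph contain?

Count: 11 vertices, 12 edges.
Vertex 6 has neighbors [3, 7], degree = 2.
Handshaking lemma: 2 * 12 = 24.
A tree on 11 vertices has 10 edges. This graph has 12 edges (2 extra). Not a tree.
Number of triangles = 0.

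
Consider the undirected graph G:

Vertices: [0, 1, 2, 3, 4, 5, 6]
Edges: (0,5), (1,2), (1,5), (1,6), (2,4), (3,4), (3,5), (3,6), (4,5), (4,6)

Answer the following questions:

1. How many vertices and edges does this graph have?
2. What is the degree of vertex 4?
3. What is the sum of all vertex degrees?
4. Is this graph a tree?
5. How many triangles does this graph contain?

Count: 7 vertices, 10 edges.
Vertex 4 has neighbors [2, 3, 5, 6], degree = 4.
Handshaking lemma: 2 * 10 = 20.
A tree on 7 vertices has 6 edges. This graph has 10 edges (4 extra). Not a tree.
Number of triangles = 2.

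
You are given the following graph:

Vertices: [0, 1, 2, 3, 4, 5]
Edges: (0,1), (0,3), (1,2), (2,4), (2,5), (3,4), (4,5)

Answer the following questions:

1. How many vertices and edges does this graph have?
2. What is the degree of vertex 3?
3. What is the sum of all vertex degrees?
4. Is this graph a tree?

Count: 6 vertices, 7 edges.
Vertex 3 has neighbors [0, 4], degree = 2.
Handshaking lemma: 2 * 7 = 14.
A tree on 6 vertices has 5 edges. This graph has 7 edges (2 extra). Not a tree.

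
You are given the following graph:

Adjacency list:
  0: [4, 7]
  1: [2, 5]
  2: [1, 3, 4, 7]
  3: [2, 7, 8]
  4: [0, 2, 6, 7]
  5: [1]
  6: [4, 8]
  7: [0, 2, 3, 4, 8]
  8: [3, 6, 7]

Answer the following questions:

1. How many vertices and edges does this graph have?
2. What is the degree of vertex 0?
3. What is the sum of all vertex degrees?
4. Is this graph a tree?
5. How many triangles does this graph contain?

Count: 9 vertices, 13 edges.
Vertex 0 has neighbors [4, 7], degree = 2.
Handshaking lemma: 2 * 13 = 26.
A tree on 9 vertices has 8 edges. This graph has 13 edges (5 extra). Not a tree.
Number of triangles = 4.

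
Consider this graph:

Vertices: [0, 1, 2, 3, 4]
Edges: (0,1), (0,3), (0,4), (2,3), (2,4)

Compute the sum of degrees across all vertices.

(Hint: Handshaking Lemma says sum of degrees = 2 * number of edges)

Count edges: 5 edges.
By Handshaking Lemma: sum of degrees = 2 * 5 = 10.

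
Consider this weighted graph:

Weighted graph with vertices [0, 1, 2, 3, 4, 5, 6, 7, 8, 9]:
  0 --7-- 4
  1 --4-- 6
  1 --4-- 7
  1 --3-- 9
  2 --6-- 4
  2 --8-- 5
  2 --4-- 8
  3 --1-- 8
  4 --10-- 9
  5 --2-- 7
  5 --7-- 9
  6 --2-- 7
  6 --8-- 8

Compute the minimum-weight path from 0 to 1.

Using Dijkstra's algorithm from vertex 0:
Shortest path: 0 -> 4 -> 9 -> 1
Total weight: 7 + 10 + 3 = 20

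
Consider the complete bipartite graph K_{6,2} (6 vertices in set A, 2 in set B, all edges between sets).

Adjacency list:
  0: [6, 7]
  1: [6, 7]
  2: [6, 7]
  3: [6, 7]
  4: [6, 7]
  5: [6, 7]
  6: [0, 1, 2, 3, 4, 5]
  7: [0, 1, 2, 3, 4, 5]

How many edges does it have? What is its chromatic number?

K_{6,2} has 6 * 2 = 12 edges.
Bipartite graphs have chromatic number 2 (color each partition differently).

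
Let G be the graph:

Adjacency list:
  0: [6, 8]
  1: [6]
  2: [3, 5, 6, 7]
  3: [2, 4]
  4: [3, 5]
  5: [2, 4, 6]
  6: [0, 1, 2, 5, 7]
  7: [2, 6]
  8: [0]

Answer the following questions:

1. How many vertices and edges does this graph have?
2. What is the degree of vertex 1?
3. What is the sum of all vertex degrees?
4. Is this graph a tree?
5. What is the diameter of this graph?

Count: 9 vertices, 11 edges.
Vertex 1 has neighbors [6], degree = 1.
Handshaking lemma: 2 * 11 = 22.
A tree on 9 vertices has 8 edges. This graph has 11 edges (3 extra). Not a tree.
Diameter (longest shortest path) = 4.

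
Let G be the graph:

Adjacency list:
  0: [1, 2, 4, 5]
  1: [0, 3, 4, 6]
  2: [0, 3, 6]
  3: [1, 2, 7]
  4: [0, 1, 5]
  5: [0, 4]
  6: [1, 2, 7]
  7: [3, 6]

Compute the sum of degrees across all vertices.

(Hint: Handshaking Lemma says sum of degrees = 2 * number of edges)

Count edges: 12 edges.
By Handshaking Lemma: sum of degrees = 2 * 12 = 24.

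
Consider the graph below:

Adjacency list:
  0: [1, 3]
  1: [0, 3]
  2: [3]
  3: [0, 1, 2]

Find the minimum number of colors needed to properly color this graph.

The graph has a maximum clique of size 3 (lower bound on chromatic number).
A valid 3-coloring: {0: 1, 1: 2, 2: 1, 3: 0}.
Chromatic number = 3.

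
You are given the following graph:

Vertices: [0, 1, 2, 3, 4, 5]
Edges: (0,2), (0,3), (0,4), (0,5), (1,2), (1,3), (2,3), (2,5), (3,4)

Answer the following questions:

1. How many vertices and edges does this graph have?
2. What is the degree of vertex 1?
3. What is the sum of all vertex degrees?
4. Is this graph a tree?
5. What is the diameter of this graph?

Count: 6 vertices, 9 edges.
Vertex 1 has neighbors [2, 3], degree = 2.
Handshaking lemma: 2 * 9 = 18.
A tree on 6 vertices has 5 edges. This graph has 9 edges (4 extra). Not a tree.
Diameter (longest shortest path) = 2.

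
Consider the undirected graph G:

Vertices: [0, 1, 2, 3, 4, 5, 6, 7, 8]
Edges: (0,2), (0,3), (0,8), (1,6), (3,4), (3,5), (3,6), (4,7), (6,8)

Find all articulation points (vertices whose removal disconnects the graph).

An articulation point is a vertex whose removal disconnects the graph.
Articulation points: [0, 3, 4, 6]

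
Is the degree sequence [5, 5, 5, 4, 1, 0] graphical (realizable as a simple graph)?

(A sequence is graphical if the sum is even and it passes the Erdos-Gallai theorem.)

Sum of degrees = 20. Sum is even but fails Erdos-Gallai. The sequence is NOT graphical.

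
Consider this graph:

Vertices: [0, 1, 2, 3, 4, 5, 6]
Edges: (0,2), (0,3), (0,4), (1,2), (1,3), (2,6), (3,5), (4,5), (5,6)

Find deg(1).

Vertex 1 has neighbors [2, 3], so deg(1) = 2.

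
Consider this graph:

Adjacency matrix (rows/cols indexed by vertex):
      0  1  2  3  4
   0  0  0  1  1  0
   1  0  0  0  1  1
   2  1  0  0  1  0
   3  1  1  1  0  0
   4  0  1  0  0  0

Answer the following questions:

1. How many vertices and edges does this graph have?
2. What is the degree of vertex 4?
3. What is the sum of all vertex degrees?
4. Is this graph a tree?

Count: 5 vertices, 5 edges.
Vertex 4 has neighbors [1], degree = 1.
Handshaking lemma: 2 * 5 = 10.
A tree on 5 vertices has 4 edges. This graph has 5 edges (1 extra). Not a tree.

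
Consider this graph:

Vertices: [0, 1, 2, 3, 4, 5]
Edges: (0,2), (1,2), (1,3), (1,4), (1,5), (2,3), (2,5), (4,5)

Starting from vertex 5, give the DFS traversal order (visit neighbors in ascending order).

DFS from vertex 5 (neighbors processed in ascending order):
Visit order: 5, 1, 2, 0, 3, 4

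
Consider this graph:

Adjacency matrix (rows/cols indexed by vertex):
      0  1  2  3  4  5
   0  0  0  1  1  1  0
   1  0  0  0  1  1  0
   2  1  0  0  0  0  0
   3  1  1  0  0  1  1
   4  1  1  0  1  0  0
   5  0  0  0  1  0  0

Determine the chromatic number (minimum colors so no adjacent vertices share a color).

The graph has a maximum clique of size 3 (lower bound on chromatic number).
A valid 3-coloring: {0: 1, 1: 1, 2: 0, 3: 0, 4: 2, 5: 1}.
Chromatic number = 3.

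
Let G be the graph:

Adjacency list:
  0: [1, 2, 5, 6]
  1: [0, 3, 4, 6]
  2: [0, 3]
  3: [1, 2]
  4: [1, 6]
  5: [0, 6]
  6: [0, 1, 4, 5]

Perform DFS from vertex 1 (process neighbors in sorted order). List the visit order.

DFS from vertex 1 (neighbors processed in ascending order):
Visit order: 1, 0, 2, 3, 5, 6, 4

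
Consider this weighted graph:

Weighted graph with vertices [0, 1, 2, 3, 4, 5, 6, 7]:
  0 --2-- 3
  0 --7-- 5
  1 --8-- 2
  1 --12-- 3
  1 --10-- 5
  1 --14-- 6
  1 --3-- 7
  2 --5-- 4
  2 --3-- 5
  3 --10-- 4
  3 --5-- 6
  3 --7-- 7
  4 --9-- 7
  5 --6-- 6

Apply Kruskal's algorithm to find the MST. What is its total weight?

Applying Kruskal's algorithm (sort edges by weight, add if no cycle):
  Add (0,3) w=2
  Add (1,7) w=3
  Add (2,5) w=3
  Add (2,4) w=5
  Add (3,6) w=5
  Add (5,6) w=6
  Skip (0,5) w=7 (creates cycle)
  Add (3,7) w=7
  Skip (1,2) w=8 (creates cycle)
  Skip (4,7) w=9 (creates cycle)
  Skip (1,5) w=10 (creates cycle)
  Skip (3,4) w=10 (creates cycle)
  Skip (1,3) w=12 (creates cycle)
  Skip (1,6) w=14 (creates cycle)
MST weight = 31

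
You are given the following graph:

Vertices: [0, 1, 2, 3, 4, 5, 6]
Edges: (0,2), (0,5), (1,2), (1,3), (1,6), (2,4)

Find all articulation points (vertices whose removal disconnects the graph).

An articulation point is a vertex whose removal disconnects the graph.
Articulation points: [0, 1, 2]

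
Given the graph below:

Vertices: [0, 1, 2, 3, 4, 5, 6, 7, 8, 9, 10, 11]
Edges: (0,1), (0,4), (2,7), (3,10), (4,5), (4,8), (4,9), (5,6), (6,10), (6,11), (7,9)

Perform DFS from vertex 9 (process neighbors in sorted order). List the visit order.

DFS from vertex 9 (neighbors processed in ascending order):
Visit order: 9, 4, 0, 1, 5, 6, 10, 3, 11, 8, 7, 2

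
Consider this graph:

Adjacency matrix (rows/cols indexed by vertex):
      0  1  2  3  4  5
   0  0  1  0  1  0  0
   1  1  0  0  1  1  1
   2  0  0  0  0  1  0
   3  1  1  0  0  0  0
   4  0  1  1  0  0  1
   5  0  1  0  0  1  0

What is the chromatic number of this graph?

The graph has a maximum clique of size 3 (lower bound on chromatic number).
A valid 3-coloring: {0: 1, 1: 0, 2: 0, 3: 2, 4: 1, 5: 2}.
Chromatic number = 3.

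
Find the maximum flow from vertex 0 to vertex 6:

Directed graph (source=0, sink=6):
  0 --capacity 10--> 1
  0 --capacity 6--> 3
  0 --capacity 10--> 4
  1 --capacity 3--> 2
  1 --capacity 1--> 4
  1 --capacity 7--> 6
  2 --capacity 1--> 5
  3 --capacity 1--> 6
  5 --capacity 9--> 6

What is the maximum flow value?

Computing max flow:
  Flow on (0->1): 8/10
  Flow on (0->3): 1/6
  Flow on (1->2): 1/3
  Flow on (1->6): 7/7
  Flow on (2->5): 1/1
  Flow on (3->6): 1/1
  Flow on (5->6): 1/9
Maximum flow = 9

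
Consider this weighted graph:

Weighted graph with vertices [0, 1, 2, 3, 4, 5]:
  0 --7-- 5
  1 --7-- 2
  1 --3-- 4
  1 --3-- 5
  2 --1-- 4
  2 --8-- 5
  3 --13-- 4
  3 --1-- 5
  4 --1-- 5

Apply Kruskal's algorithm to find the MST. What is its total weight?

Applying Kruskal's algorithm (sort edges by weight, add if no cycle):
  Add (2,4) w=1
  Add (3,5) w=1
  Add (4,5) w=1
  Add (1,4) w=3
  Skip (1,5) w=3 (creates cycle)
  Add (0,5) w=7
  Skip (1,2) w=7 (creates cycle)
  Skip (2,5) w=8 (creates cycle)
  Skip (3,4) w=13 (creates cycle)
MST weight = 13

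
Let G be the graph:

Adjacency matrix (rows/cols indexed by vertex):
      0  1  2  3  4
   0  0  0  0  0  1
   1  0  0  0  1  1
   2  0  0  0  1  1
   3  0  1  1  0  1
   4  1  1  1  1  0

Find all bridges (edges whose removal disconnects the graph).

A bridge is an edge whose removal increases the number of connected components.
Bridges found: (0,4)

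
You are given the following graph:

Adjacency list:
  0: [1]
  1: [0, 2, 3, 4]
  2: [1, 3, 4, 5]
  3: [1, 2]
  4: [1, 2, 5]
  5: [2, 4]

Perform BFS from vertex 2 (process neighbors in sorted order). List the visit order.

BFS from vertex 2 (neighbors processed in ascending order):
Visit order: 2, 1, 3, 4, 5, 0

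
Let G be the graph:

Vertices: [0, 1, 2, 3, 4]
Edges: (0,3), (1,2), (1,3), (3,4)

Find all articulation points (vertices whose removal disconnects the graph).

An articulation point is a vertex whose removal disconnects the graph.
Articulation points: [1, 3]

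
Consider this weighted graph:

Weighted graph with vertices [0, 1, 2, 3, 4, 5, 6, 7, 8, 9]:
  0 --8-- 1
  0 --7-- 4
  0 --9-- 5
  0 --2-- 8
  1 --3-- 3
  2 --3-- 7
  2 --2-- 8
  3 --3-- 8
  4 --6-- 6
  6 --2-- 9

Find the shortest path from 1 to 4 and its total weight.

Using Dijkstra's algorithm from vertex 1:
Shortest path: 1 -> 0 -> 4
Total weight: 8 + 7 = 15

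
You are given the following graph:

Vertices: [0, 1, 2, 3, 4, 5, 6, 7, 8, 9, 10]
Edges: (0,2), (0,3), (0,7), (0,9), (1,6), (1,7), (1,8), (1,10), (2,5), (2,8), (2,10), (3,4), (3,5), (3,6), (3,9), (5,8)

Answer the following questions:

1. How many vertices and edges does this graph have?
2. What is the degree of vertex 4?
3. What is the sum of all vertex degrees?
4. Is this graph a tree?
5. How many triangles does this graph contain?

Count: 11 vertices, 16 edges.
Vertex 4 has neighbors [3], degree = 1.
Handshaking lemma: 2 * 16 = 32.
A tree on 11 vertices has 10 edges. This graph has 16 edges (6 extra). Not a tree.
Number of triangles = 2.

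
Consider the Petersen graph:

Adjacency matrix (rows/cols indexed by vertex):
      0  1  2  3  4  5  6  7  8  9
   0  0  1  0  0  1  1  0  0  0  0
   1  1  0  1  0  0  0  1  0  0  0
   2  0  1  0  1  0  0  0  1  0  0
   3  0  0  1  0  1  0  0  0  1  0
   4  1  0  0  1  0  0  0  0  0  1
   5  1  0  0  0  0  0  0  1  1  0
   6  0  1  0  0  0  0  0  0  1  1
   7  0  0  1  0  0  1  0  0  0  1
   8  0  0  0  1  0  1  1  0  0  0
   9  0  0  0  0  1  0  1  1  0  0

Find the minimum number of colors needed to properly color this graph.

The Petersen graph contains odd cycles (e.g. the outer 5-cycle), so chi >= 3.
A proper 3-coloring exists (it is a well-known 3-chromatic graph).
Chromatic number = 3.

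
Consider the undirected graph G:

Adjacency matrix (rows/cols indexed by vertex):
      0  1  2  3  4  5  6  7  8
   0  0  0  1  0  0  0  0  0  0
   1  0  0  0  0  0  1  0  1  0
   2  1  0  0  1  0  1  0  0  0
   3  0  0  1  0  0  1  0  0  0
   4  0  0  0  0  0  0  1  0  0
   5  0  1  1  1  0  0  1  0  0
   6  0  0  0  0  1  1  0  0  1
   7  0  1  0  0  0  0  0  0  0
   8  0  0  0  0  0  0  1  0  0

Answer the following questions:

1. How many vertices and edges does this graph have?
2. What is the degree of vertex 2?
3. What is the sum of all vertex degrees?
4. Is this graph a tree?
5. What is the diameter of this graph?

Count: 9 vertices, 9 edges.
Vertex 2 has neighbors [0, 3, 5], degree = 3.
Handshaking lemma: 2 * 9 = 18.
A tree on 9 vertices has 8 edges. This graph has 9 edges (1 extra). Not a tree.
Diameter (longest shortest path) = 4.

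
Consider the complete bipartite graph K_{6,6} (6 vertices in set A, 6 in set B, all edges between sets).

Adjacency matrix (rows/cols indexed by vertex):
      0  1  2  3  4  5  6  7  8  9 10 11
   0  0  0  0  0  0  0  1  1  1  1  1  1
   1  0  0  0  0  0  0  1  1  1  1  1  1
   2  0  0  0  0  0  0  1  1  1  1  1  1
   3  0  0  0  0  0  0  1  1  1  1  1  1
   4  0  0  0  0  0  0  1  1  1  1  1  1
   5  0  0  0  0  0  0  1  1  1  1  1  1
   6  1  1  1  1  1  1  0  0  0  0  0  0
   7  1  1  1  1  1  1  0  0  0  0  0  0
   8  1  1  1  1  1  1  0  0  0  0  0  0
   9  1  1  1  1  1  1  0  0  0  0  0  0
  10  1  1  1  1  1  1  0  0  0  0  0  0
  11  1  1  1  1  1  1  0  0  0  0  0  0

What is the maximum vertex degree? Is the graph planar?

Set-A vertices have degree 6; set-B vertices have degree 6. Maximum degree = max(6,6) = 6.
K_{6,6} contains K_{3,3} as a subgraph (since both sides have >= 3 vertices); by Kuratowski's theorem it is not planar.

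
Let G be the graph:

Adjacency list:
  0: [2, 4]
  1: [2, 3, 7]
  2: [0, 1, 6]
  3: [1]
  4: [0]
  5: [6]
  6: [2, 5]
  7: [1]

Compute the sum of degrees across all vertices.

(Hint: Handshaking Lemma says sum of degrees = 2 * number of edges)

Count edges: 7 edges.
By Handshaking Lemma: sum of degrees = 2 * 7 = 14.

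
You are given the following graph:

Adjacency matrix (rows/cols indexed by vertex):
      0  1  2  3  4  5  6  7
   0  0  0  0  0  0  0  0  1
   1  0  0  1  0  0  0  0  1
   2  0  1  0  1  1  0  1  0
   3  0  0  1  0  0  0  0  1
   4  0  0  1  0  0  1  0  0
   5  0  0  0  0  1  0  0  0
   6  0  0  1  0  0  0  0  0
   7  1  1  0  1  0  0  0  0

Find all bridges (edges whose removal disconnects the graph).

A bridge is an edge whose removal increases the number of connected components.
Bridges found: (0,7), (2,4), (2,6), (4,5)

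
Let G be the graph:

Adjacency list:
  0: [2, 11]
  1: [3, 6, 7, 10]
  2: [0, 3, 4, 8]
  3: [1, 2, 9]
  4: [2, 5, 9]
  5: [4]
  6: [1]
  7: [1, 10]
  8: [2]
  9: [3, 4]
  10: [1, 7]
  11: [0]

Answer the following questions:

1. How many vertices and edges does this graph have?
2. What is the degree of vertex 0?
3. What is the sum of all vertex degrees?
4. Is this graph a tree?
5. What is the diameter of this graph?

Count: 12 vertices, 13 edges.
Vertex 0 has neighbors [2, 11], degree = 2.
Handshaking lemma: 2 * 13 = 26.
A tree on 12 vertices has 11 edges. This graph has 13 edges (2 extra). Not a tree.
Diameter (longest shortest path) = 5.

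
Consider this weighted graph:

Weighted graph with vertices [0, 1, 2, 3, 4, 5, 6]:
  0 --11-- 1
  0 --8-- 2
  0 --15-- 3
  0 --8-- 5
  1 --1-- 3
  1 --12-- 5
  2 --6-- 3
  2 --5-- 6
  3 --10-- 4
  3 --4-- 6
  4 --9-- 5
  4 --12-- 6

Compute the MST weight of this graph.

Applying Kruskal's algorithm (sort edges by weight, add if no cycle):
  Add (1,3) w=1
  Add (3,6) w=4
  Add (2,6) w=5
  Skip (2,3) w=6 (creates cycle)
  Add (0,5) w=8
  Add (0,2) w=8
  Add (4,5) w=9
  Skip (3,4) w=10 (creates cycle)
  Skip (0,1) w=11 (creates cycle)
  Skip (1,5) w=12 (creates cycle)
  Skip (4,6) w=12 (creates cycle)
  Skip (0,3) w=15 (creates cycle)
MST weight = 35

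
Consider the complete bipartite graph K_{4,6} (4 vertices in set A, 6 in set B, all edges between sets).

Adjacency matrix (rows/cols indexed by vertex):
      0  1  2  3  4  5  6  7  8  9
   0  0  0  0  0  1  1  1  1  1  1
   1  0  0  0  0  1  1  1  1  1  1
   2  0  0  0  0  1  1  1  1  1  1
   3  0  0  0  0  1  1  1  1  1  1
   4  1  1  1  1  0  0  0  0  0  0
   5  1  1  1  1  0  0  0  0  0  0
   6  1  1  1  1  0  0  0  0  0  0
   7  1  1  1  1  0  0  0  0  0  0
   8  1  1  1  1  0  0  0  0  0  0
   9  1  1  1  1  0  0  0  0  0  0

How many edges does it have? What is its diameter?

K_{4,6} has 4 * 6 = 24 edges.
Any vertex reaches any opposite-side vertex in 1 step; same-side vertices reach in 2 steps via any opposite-side vertex.
Diameter = 2.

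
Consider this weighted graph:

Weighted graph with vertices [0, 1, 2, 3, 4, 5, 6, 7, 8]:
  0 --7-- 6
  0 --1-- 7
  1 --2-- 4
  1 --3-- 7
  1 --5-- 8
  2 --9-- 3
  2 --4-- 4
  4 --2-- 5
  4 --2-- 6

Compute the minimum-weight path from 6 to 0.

Using Dijkstra's algorithm from vertex 6:
Shortest path: 6 -> 0
Total weight: 7 = 7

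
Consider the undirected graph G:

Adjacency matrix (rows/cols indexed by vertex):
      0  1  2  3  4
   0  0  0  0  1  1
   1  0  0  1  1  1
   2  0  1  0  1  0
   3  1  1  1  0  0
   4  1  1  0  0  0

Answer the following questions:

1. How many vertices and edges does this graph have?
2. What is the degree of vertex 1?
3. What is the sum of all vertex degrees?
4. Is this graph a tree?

Count: 5 vertices, 6 edges.
Vertex 1 has neighbors [2, 3, 4], degree = 3.
Handshaking lemma: 2 * 6 = 12.
A tree on 5 vertices has 4 edges. This graph has 6 edges (2 extra). Not a tree.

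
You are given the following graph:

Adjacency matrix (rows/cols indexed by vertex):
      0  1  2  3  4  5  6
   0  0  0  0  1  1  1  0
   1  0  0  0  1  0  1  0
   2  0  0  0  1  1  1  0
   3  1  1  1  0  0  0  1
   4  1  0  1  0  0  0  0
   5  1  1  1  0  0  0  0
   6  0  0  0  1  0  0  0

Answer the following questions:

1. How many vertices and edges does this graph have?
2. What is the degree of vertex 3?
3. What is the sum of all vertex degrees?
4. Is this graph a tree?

Count: 7 vertices, 9 edges.
Vertex 3 has neighbors [0, 1, 2, 6], degree = 4.
Handshaking lemma: 2 * 9 = 18.
A tree on 7 vertices has 6 edges. This graph has 9 edges (3 extra). Not a tree.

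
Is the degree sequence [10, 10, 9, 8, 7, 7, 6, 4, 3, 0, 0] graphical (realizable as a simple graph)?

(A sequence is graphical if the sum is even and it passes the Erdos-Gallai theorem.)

Sum of degrees = 64. Sum is even but fails Erdos-Gallai. The sequence is NOT graphical.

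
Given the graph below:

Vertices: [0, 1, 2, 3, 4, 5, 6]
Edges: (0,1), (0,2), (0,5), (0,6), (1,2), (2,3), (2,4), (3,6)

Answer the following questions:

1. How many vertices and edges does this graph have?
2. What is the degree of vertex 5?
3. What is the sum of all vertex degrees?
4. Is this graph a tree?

Count: 7 vertices, 8 edges.
Vertex 5 has neighbors [0], degree = 1.
Handshaking lemma: 2 * 8 = 16.
A tree on 7 vertices has 6 edges. This graph has 8 edges (2 extra). Not a tree.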